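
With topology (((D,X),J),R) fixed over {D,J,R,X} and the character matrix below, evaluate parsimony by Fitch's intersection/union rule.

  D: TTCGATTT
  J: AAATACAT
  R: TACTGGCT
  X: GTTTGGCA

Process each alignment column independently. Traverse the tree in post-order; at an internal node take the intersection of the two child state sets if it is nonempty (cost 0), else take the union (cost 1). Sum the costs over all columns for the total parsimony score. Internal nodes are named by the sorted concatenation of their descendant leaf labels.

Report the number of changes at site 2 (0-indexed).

site 0, node DX: D={T} ∪ X={G} → {G,T} (+1)
site 0, node DJX: DX={G,T} ∪ J={A} → {A,G,T} (+1)
site 0, node DJRX: DJX={A,G,T} ∩ R={T} → {T} (+0)
site 1, node DX: D={T} ∩ X={T} → {T} (+0)
site 1, node DJX: DX={T} ∪ J={A} → {A,T} (+1)
site 1, node DJRX: DJX={A,T} ∩ R={A} → {A} (+0)
site 2, node DX: D={C} ∪ X={T} → {C,T} (+1)
site 2, node DJX: DX={C,T} ∪ J={A} → {A,C,T} (+1)
site 2, node DJRX: DJX={A,C,T} ∩ R={C} → {C} (+0)
site 3, node DX: D={G} ∪ X={T} → {G,T} (+1)
site 3, node DJX: DX={G,T} ∩ J={T} → {T} (+0)
site 3, node DJRX: DJX={T} ∩ R={T} → {T} (+0)
site 4, node DX: D={A} ∪ X={G} → {A,G} (+1)
site 4, node DJX: DX={A,G} ∩ J={A} → {A} (+0)
site 4, node DJRX: DJX={A} ∪ R={G} → {A,G} (+1)
site 5, node DX: D={T} ∪ X={G} → {G,T} (+1)
site 5, node DJX: DX={G,T} ∪ J={C} → {C,G,T} (+1)
site 5, node DJRX: DJX={C,G,T} ∩ R={G} → {G} (+0)
site 6, node DX: D={T} ∪ X={C} → {C,T} (+1)
site 6, node DJX: DX={C,T} ∪ J={A} → {A,C,T} (+1)
site 6, node DJRX: DJX={A,C,T} ∩ R={C} → {C} (+0)
site 7, node DX: D={T} ∪ X={A} → {A,T} (+1)
site 7, node DJX: DX={A,T} ∩ J={T} → {T} (+0)
site 7, node DJRX: DJX={T} ∩ R={T} → {T} (+0)
per-site changes: [2, 1, 2, 1, 2, 2, 2, 1]; total = 13

2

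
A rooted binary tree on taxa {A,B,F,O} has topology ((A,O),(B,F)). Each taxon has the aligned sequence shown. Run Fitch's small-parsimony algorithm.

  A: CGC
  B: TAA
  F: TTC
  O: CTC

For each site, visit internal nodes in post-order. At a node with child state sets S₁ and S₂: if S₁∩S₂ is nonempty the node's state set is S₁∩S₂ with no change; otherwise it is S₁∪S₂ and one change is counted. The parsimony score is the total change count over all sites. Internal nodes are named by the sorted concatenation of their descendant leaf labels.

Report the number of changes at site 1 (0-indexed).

2

AO@0: {C} ∩ {C} = {C} (intersection, +0)
BF@0: {T} ∩ {T} = {T} (intersection, +0)
ABFO@0: {C} ∪ {T} = {C,T} (union, +1)
AO@1: {G} ∪ {T} = {G,T} (union, +1)
BF@1: {A} ∪ {T} = {A,T} (union, +1)
ABFO@1: {G,T} ∩ {A,T} = {T} (intersection, +0)
AO@2: {C} ∩ {C} = {C} (intersection, +0)
BF@2: {A} ∪ {C} = {A,C} (union, +1)
ABFO@2: {C} ∩ {A,C} = {C} (intersection, +0)
per-site changes: [1, 2, 1]; total = 4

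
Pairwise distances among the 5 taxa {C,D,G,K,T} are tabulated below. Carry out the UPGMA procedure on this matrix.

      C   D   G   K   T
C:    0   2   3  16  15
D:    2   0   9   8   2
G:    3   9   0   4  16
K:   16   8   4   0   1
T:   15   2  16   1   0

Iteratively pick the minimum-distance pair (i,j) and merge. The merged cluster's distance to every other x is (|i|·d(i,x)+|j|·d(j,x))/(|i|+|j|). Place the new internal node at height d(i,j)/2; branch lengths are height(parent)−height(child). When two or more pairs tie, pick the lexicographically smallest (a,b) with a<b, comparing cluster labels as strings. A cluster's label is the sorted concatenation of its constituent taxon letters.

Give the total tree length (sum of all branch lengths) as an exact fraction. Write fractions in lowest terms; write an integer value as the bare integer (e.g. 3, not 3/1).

iteration 1: select K,T (d=1); attach at lengths (1/2, 1/2); label the merged cluster KT
  updated: d(C,KT)=31/2, d(D,KT)=5, d(G,KT)=10
iteration 2: select C,D (d=2); attach at lengths (1, 1); label the merged cluster CD
  updated: d(CD,G)=6, d(CD,KT)=41/4
iteration 3: select CD,G (d=6); attach at lengths (2, 3); label the merged cluster CDG
  updated: d(CDG,KT)=61/6
iteration 4: select CDG,KT (d=61/6); attach at lengths (25/12, 55/12); label the merged cluster CDGKT
final tree: (((C:1,D:1):2,G:3):25/12,(K:1/2,T:1/2):55/12)
total length: 44/3

44/3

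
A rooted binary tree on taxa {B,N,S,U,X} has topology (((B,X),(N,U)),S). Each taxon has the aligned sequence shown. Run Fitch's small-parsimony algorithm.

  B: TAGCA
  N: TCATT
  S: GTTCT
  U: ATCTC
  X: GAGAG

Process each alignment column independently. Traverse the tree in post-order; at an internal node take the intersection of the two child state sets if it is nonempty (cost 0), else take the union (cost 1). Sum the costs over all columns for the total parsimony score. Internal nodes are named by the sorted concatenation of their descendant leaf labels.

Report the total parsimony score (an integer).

[col 0] BX: children B:{T}, X:{G} ∪→ {G,T}; cost 1
[col 0] NU: children N:{T}, U:{A} ∪→ {A,T}; cost 1
[col 0] BNUX: children BX:{G,T}, NU:{A,T} ∩→ {T}; cost 0
[col 0] BNSUX: children BNUX:{T}, S:{G} ∪→ {G,T}; cost 1
[col 1] BX: children B:{A}, X:{A} ∩→ {A}; cost 0
[col 1] NU: children N:{C}, U:{T} ∪→ {C,T}; cost 1
[col 1] BNUX: children BX:{A}, NU:{C,T} ∪→ {A,C,T}; cost 1
[col 1] BNSUX: children BNUX:{A,C,T}, S:{T} ∩→ {T}; cost 0
[col 2] BX: children B:{G}, X:{G} ∩→ {G}; cost 0
[col 2] NU: children N:{A}, U:{C} ∪→ {A,C}; cost 1
[col 2] BNUX: children BX:{G}, NU:{A,C} ∪→ {A,C,G}; cost 1
[col 2] BNSUX: children BNUX:{A,C,G}, S:{T} ∪→ {A,C,G,T}; cost 1
[col 3] BX: children B:{C}, X:{A} ∪→ {A,C}; cost 1
[col 3] NU: children N:{T}, U:{T} ∩→ {T}; cost 0
[col 3] BNUX: children BX:{A,C}, NU:{T} ∪→ {A,C,T}; cost 1
[col 3] BNSUX: children BNUX:{A,C,T}, S:{C} ∩→ {C}; cost 0
[col 4] BX: children B:{A}, X:{G} ∪→ {A,G}; cost 1
[col 4] NU: children N:{T}, U:{C} ∪→ {C,T}; cost 1
[col 4] BNUX: children BX:{A,G}, NU:{C,T} ∪→ {A,C,G,T}; cost 1
[col 4] BNSUX: children BNUX:{A,C,G,T}, S:{T} ∩→ {T}; cost 0
per-site changes: [3, 2, 3, 2, 3]; total = 13

13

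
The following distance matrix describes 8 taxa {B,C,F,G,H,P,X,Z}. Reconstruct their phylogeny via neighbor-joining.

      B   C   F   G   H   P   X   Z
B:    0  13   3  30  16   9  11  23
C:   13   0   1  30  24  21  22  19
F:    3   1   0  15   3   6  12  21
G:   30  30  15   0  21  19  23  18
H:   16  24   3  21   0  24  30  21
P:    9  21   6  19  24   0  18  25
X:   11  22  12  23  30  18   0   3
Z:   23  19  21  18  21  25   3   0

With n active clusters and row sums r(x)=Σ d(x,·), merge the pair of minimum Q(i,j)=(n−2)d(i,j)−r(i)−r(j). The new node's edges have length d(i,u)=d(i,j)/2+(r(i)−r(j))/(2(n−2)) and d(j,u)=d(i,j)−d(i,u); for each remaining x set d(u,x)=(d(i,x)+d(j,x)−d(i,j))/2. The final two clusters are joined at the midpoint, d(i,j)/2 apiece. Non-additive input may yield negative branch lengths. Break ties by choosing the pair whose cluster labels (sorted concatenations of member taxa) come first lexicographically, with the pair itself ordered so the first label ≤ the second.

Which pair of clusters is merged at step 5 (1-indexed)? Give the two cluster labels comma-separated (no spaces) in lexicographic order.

1. join X+Z (d=3, Q=-231) ⇒ XZ; edges |X|=7/12, |Z|=29/12
  updated: d(B,XZ)=31/2, d(C,XZ)=19, d(F,XZ)=15, d(G,XZ)=19, d(H,XZ)=24, d(P,XZ)=20
2. join G+XZ (d=19, Q=-303/2) ⇒ GXZ; edges |G|=233/20, |XZ|=147/20
  updated: d(B,GXZ)=53/4, d(C,GXZ)=15, d(F,GXZ)=11/2, d(GXZ,H)=13, d(GXZ,P)=10
3. join C+F (d=1, Q=-177/2) ⇒ CF; edges |C|=119/16, |F|=-103/16
  updated: d(B,CF)=15/2, d(CF,GXZ)=39/4, d(CF,H)=13, d(CF,P)=13
4. join B+P (d=9, Q=-299/4) ⇒ BP; edges |B|=67/24, |P|=149/24
  updated: d(BP,CF)=23/4, d(BP,GXZ)=57/8, d(BP,H)=31/2
5. join BP+CF (d=23/4, Q=-363/8) ⇒ BCFP; edges |BP|=91/32, |CF|=93/32
  updated: d(BCFP,GXZ)=89/16, d(BCFP,H)=91/8
6. join BCFP+GXZ (d=89/16, Q=-479/16) ⇒ BCFGPXZ; edges |BCFP|=63/32, |GXZ|=115/32
  updated: d(BCFGPXZ,H)=301/32
7. join BCFGPXZ+H (d=301/32) ⇒ BCFGHPXZ; edges |BCFGPXZ|=301/64, |H|=301/64
final tree: ((((B:67/24,P:149/24):91/32,(C:119/16,F:-103/16):93/32):63/32,(G:233/20,(X:7/12,Z:29/12):147/20):115/32):301/64,H:301/64)
total length: 1687/32

BP,CF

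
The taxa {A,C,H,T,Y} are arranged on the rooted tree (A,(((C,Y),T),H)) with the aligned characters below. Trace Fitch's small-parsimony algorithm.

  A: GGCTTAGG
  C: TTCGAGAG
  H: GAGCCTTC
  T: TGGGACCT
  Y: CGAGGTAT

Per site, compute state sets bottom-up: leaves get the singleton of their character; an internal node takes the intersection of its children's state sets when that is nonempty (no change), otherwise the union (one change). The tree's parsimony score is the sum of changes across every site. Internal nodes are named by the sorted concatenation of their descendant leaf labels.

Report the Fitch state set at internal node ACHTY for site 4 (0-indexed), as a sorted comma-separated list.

site 0, node CY: C={T} ∪ Y={C} → {C,T} (+1)
site 0, node CTY: CY={C,T} ∩ T={T} → {T} (+0)
site 0, node CHTY: CTY={T} ∪ H={G} → {G,T} (+1)
site 0, node ACHTY: A={G} ∩ CHTY={G,T} → {G} (+0)
site 1, node CY: C={T} ∪ Y={G} → {G,T} (+1)
site 1, node CTY: CY={G,T} ∩ T={G} → {G} (+0)
site 1, node CHTY: CTY={G} ∪ H={A} → {A,G} (+1)
site 1, node ACHTY: A={G} ∩ CHTY={A,G} → {G} (+0)
site 2, node CY: C={C} ∪ Y={A} → {A,C} (+1)
site 2, node CTY: CY={A,C} ∪ T={G} → {A,C,G} (+1)
site 2, node CHTY: CTY={A,C,G} ∩ H={G} → {G} (+0)
site 2, node ACHTY: A={C} ∪ CHTY={G} → {C,G} (+1)
site 3, node CY: C={G} ∩ Y={G} → {G} (+0)
site 3, node CTY: CY={G} ∩ T={G} → {G} (+0)
site 3, node CHTY: CTY={G} ∪ H={C} → {C,G} (+1)
site 3, node ACHTY: A={T} ∪ CHTY={C,G} → {C,G,T} (+1)
site 4, node CY: C={A} ∪ Y={G} → {A,G} (+1)
site 4, node CTY: CY={A,G} ∩ T={A} → {A} (+0)
site 4, node CHTY: CTY={A} ∪ H={C} → {A,C} (+1)
site 4, node ACHTY: A={T} ∪ CHTY={A,C} → {A,C,T} (+1)
site 5, node CY: C={G} ∪ Y={T} → {G,T} (+1)
site 5, node CTY: CY={G,T} ∪ T={C} → {C,G,T} (+1)
site 5, node CHTY: CTY={C,G,T} ∩ H={T} → {T} (+0)
site 5, node ACHTY: A={A} ∪ CHTY={T} → {A,T} (+1)
site 6, node CY: C={A} ∩ Y={A} → {A} (+0)
site 6, node CTY: CY={A} ∪ T={C} → {A,C} (+1)
site 6, node CHTY: CTY={A,C} ∪ H={T} → {A,C,T} (+1)
site 6, node ACHTY: A={G} ∪ CHTY={A,C,T} → {A,C,G,T} (+1)
site 7, node CY: C={G} ∪ Y={T} → {G,T} (+1)
site 7, node CTY: CY={G,T} ∩ T={T} → {T} (+0)
site 7, node CHTY: CTY={T} ∪ H={C} → {C,T} (+1)
site 7, node ACHTY: A={G} ∪ CHTY={C,T} → {C,G,T} (+1)
per-site changes: [2, 2, 3, 2, 3, 3, 3, 3]; total = 21

A,C,T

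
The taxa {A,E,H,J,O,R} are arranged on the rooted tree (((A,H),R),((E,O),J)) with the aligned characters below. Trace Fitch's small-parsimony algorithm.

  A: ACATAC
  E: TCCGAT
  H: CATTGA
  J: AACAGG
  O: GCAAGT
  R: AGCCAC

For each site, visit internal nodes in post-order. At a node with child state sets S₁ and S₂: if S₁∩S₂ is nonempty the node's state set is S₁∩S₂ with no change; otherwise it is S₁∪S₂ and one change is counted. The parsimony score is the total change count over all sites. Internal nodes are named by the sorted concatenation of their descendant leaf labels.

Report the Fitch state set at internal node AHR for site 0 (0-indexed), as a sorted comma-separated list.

AH@0: {A} ∪ {C} = {A,C} (union, +1)
AHR@0: {A,C} ∩ {A} = {A} (intersection, +0)
EO@0: {T} ∪ {G} = {G,T} (union, +1)
EJO@0: {G,T} ∪ {A} = {A,G,T} (union, +1)
AEHJOR@0: {A} ∩ {A,G,T} = {A} (intersection, +0)
AH@1: {C} ∪ {A} = {A,C} (union, +1)
AHR@1: {A,C} ∪ {G} = {A,C,G} (union, +1)
EO@1: {C} ∩ {C} = {C} (intersection, +0)
EJO@1: {C} ∪ {A} = {A,C} (union, +1)
AEHJOR@1: {A,C,G} ∩ {A,C} = {A,C} (intersection, +0)
AH@2: {A} ∪ {T} = {A,T} (union, +1)
AHR@2: {A,T} ∪ {C} = {A,C,T} (union, +1)
EO@2: {C} ∪ {A} = {A,C} (union, +1)
EJO@2: {A,C} ∩ {C} = {C} (intersection, +0)
AEHJOR@2: {A,C,T} ∩ {C} = {C} (intersection, +0)
AH@3: {T} ∩ {T} = {T} (intersection, +0)
AHR@3: {T} ∪ {C} = {C,T} (union, +1)
EO@3: {G} ∪ {A} = {A,G} (union, +1)
EJO@3: {A,G} ∩ {A} = {A} (intersection, +0)
AEHJOR@3: {C,T} ∪ {A} = {A,C,T} (union, +1)
AH@4: {A} ∪ {G} = {A,G} (union, +1)
AHR@4: {A,G} ∩ {A} = {A} (intersection, +0)
EO@4: {A} ∪ {G} = {A,G} (union, +1)
EJO@4: {A,G} ∩ {G} = {G} (intersection, +0)
AEHJOR@4: {A} ∪ {G} = {A,G} (union, +1)
AH@5: {C} ∪ {A} = {A,C} (union, +1)
AHR@5: {A,C} ∩ {C} = {C} (intersection, +0)
EO@5: {T} ∩ {T} = {T} (intersection, +0)
EJO@5: {T} ∪ {G} = {G,T} (union, +1)
AEHJOR@5: {C} ∪ {G,T} = {C,G,T} (union, +1)
per-site changes: [3, 3, 3, 3, 3, 3]; total = 18

A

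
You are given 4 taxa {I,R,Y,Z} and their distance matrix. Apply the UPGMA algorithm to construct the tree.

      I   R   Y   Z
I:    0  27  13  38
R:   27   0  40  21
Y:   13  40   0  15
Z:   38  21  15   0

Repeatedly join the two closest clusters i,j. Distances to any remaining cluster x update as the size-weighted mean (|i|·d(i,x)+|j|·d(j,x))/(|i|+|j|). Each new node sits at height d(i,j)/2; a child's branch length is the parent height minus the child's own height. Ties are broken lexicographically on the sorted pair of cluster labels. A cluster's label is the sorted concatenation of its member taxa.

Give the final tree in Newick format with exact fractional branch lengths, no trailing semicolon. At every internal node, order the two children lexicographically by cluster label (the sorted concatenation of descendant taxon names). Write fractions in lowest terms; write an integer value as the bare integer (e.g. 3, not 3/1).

1. join I+Y (d=13) ⇒ IY; edges |I|=13/2, |Y|=13/2
  updated: d(IY,R)=67/2, d(IY,Z)=53/2
2. join R+Z (d=21) ⇒ RZ; edges |R|=21/2, |Z|=21/2
  updated: d(IY,RZ)=30
3. join IY+RZ (d=30) ⇒ IRYZ; edges |IY|=17/2, |RZ|=9/2
final tree: ((I:13/2,Y:13/2):17/2,(R:21/2,Z:21/2):9/2)
total length: 47

((I:13/2,Y:13/2):17/2,(R:21/2,Z:21/2):9/2)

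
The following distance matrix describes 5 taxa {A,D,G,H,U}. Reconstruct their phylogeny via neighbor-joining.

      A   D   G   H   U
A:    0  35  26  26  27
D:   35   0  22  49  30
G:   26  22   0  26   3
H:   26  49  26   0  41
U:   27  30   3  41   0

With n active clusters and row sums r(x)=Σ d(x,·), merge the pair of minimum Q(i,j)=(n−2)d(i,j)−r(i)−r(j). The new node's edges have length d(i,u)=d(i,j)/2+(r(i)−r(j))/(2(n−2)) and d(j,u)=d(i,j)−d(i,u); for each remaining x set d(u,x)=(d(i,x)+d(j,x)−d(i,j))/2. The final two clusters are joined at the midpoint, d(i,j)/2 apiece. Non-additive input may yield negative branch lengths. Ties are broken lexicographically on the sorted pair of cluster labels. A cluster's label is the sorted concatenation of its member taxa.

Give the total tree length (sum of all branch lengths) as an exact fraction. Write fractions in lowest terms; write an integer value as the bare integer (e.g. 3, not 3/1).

step 1: merge (A,H) at d=26, Q=-178; branch lengths A→25/3, H→53/3; new cluster AH
  updated: d(AH,D)=29, d(AH,G)=13, d(AH,U)=21
step 2: merge (AH,D) at d=29, Q=-86; branch lengths AH→10, D→19; new cluster ADH
  updated: d(ADH,G)=3, d(ADH,U)=11
step 3: merge (ADH,G) at d=3, Q=-17; branch lengths ADH→11/2, G→-5/2; new cluster ADGH
  updated: d(ADGH,U)=11/2
step 4: merge (ADGH,U) at d=11/2; branch lengths ADGH→11/4, U→11/4; new cluster ADGHU
final tree: ((((A:25/3,H:53/3):10,D:19):11/2,G:-5/2):11/4,U:11/4)
total length: 127/2

127/2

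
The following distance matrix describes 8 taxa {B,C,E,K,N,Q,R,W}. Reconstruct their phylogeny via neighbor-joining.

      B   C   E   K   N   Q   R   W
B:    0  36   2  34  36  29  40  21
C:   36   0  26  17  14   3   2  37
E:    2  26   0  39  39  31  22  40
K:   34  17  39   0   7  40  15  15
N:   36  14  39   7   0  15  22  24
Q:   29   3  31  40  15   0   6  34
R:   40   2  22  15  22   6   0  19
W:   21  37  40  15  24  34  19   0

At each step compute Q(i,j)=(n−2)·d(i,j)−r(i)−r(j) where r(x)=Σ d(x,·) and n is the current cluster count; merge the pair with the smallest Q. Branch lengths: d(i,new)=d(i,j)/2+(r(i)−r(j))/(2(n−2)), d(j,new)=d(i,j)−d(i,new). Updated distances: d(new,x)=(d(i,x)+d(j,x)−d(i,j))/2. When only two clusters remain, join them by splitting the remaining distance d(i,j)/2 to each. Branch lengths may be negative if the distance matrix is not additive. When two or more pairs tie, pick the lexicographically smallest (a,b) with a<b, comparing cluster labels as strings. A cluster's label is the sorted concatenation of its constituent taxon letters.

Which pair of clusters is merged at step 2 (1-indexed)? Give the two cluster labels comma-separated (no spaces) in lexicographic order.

iteration 1: select B,E (d=2, Q=-385); attach at lengths (11/12, 13/12); label the merged cluster BE
  updated: d(BE,C)=30, d(BE,K)=71/2, d(BE,N)=73/2, d(BE,Q)=29, d(BE,R)=30, d(BE,W)=59/2
iteration 2: select C,Q (d=3, Q=-215); attach at lengths (-9/10, 39/10); label the merged cluster CQ
  updated: d(BE,CQ)=28, d(CQ,K)=27, d(CQ,N)=13, d(CQ,R)=5/2, d(CQ,W)=34
iteration 3: select CQ,R (d=5/2, Q=-183); attach at lengths (13/4, -3/4); label the merged cluster CQR
  updated: d(BE,CQR)=111/4, d(CQR,K)=79/4, d(CQR,N)=65/4, d(CQR,W)=101/4
iteration 4: select K,N (d=7, Q=-140); attach at lengths (29/12, 55/12); label the merged cluster KN
  updated: d(BE,KN)=65/2, d(CQR,KN)=29/2, d(KN,W)=16
iteration 5: select BE,CQR (d=111/4, Q=-407/4); attach at lengths (311/16, 133/16); label the merged cluster BCEQR
  updated: d(BCEQR,KN)=77/8, d(BCEQR,W)=27/2
iteration 6: select BCEQR,KN (d=77/8, Q=-313/8); attach at lengths (57/16, 97/16); label the merged cluster BCEKNQR
  updated: d(BCEKNQR,W)=159/16
iteration 7: select BCEKNQR,W (d=159/16); attach at lengths (159/32, 159/32); label the merged cluster BCEKNQRW
final tree: ((((B:11/12,E:13/12):311/16,((C:-9/10,Q:39/10):13/4,R:-3/4):133/16):57/16,(K:29/12,N:55/12):97/16):159/32,W:159/32)
total length: 989/16

C,Q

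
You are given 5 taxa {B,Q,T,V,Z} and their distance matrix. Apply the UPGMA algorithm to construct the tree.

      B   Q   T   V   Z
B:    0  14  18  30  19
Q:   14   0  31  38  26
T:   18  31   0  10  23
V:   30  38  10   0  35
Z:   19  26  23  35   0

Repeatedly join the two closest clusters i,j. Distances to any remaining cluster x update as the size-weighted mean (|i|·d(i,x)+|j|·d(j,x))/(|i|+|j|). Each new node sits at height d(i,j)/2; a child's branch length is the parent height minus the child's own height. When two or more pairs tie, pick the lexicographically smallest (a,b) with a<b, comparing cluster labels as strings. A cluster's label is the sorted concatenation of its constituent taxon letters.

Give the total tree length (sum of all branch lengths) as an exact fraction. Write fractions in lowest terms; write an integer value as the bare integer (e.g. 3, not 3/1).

629/12

iteration 1: select T,V (d=10); attach at lengths (5, 5); label the merged cluster TV
  updated: d(B,TV)=24, d(Q,TV)=69/2, d(TV,Z)=29
iteration 2: select B,Q (d=14); attach at lengths (7, 7); label the merged cluster BQ
  updated: d(BQ,TV)=117/4, d(BQ,Z)=45/2
iteration 3: select BQ,Z (d=45/2); attach at lengths (17/4, 45/4); label the merged cluster BQZ
  updated: d(BQZ,TV)=175/6
iteration 4: select BQZ,TV (d=175/6); attach at lengths (10/3, 115/12); label the merged cluster BQTVZ
final tree: (((B:7,Q:7):17/4,Z:45/4):10/3,(T:5,V:5):115/12)
total length: 629/12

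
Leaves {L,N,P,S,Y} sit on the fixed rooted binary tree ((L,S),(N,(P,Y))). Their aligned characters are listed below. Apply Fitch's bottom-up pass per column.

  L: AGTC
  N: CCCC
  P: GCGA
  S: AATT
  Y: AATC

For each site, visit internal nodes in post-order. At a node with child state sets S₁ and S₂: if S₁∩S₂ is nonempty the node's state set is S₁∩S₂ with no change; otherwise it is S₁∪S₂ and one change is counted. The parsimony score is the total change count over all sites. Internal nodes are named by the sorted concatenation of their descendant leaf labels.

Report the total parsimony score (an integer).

site 0, node LS: L={A} ∩ S={A} → {A} (+0)
site 0, node PY: P={G} ∪ Y={A} → {A,G} (+1)
site 0, node NPY: N={C} ∪ PY={A,G} → {A,C,G} (+1)
site 0, node LNPSY: LS={A} ∩ NPY={A,C,G} → {A} (+0)
site 1, node LS: L={G} ∪ S={A} → {A,G} (+1)
site 1, node PY: P={C} ∪ Y={A} → {A,C} (+1)
site 1, node NPY: N={C} ∩ PY={A,C} → {C} (+0)
site 1, node LNPSY: LS={A,G} ∪ NPY={C} → {A,C,G} (+1)
site 2, node LS: L={T} ∩ S={T} → {T} (+0)
site 2, node PY: P={G} ∪ Y={T} → {G,T} (+1)
site 2, node NPY: N={C} ∪ PY={G,T} → {C,G,T} (+1)
site 2, node LNPSY: LS={T} ∩ NPY={C,G,T} → {T} (+0)
site 3, node LS: L={C} ∪ S={T} → {C,T} (+1)
site 3, node PY: P={A} ∪ Y={C} → {A,C} (+1)
site 3, node NPY: N={C} ∩ PY={A,C} → {C} (+0)
site 3, node LNPSY: LS={C,T} ∩ NPY={C} → {C} (+0)
per-site changes: [2, 3, 2, 2]; total = 9

9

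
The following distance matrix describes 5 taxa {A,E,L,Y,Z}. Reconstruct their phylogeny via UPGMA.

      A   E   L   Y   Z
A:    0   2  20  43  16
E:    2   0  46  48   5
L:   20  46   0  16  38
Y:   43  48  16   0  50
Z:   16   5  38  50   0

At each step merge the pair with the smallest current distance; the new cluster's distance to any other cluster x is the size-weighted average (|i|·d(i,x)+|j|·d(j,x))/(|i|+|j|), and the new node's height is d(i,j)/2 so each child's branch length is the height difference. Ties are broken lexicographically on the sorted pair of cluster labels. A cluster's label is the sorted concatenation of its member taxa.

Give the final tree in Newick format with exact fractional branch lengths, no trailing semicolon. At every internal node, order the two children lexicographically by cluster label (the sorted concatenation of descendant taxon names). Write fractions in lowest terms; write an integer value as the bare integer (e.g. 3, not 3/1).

(((A:1,E:1):17/4,Z:21/4):91/6,(L:8,Y:8):149/12)

1. join A+E (d=2) ⇒ AE; edges |A|=1, |E|=1
  updated: d(AE,L)=33, d(AE,Y)=91/2, d(AE,Z)=21/2
2. join AE+Z (d=21/2) ⇒ AEZ; edges |AE|=17/4, |Z|=21/4
  updated: d(AEZ,L)=104/3, d(AEZ,Y)=47
3. join L+Y (d=16) ⇒ LY; edges |L|=8, |Y|=8
  updated: d(AEZ,LY)=245/6
4. join AEZ+LY (d=245/6) ⇒ AELYZ; edges |AEZ|=91/6, |LY|=149/12
final tree: (((A:1,E:1):17/4,Z:21/4):91/6,(L:8,Y:8):149/12)
total length: 661/12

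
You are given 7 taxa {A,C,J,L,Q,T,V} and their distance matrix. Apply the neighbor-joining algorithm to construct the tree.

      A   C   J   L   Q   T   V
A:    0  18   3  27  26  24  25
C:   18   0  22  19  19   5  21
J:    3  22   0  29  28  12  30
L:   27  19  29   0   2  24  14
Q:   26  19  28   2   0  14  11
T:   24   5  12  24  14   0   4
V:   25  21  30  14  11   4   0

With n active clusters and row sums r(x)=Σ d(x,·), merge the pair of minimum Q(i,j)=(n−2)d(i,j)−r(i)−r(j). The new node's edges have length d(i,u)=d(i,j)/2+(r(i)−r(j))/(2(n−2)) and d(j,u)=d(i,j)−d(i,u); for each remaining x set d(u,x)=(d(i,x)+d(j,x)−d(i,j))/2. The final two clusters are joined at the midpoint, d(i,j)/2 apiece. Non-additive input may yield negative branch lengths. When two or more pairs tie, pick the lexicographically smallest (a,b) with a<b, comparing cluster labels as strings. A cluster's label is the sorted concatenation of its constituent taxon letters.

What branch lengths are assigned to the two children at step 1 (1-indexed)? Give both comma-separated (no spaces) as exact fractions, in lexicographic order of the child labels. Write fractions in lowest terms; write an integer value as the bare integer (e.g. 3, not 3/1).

7/5,8/5

step 1: merge (A,J) at d=3, Q=-232; branch lengths A→7/5, J→8/5; new cluster AJ
  updated: d(AJ,C)=37/2, d(AJ,L)=53/2, d(AJ,Q)=51/2, d(AJ,T)=33/2, d(AJ,V)=26
step 2: merge (L,Q) at d=2, Q=-149; branch lengths L→11/4, Q→-3/4; new cluster LQ
  updated: d(AJ,LQ)=25, d(C,LQ)=18, d(LQ,T)=18, d(LQ,V)=23/2
step 3: merge (LQ,V) at d=23/2, Q=-201/2; branch lengths LQ→89/12, V→49/12; new cluster LQV
  updated: d(AJ,LQV)=79/4, d(C,LQV)=55/4, d(LQV,T)=21/4
step 4: merge (AJ,C) at d=37/2, Q=-55; branch lengths AJ→109/8, C→39/8; new cluster ACJ
  updated: d(ACJ,LQV)=15/2, d(ACJ,T)=3/2
step 5: merge (ACJ,LQV) at d=15/2, Q=-57/4; branch lengths ACJ→15/8, LQV→45/8; new cluster ACJLQV
  updated: d(ACJLQV,T)=-3/8
step 6: merge (ACJLQV,T) at d=-3/8; branch lengths ACJLQV→-3/16, T→-3/16; new cluster ACJLQTV
final tree: ((((A:7/5,J:8/5):109/8,C:39/8):15/8,((L:11/4,Q:-3/4):89/12,V:49/12):45/8):-3/16,T:-3/16)
total length: 337/8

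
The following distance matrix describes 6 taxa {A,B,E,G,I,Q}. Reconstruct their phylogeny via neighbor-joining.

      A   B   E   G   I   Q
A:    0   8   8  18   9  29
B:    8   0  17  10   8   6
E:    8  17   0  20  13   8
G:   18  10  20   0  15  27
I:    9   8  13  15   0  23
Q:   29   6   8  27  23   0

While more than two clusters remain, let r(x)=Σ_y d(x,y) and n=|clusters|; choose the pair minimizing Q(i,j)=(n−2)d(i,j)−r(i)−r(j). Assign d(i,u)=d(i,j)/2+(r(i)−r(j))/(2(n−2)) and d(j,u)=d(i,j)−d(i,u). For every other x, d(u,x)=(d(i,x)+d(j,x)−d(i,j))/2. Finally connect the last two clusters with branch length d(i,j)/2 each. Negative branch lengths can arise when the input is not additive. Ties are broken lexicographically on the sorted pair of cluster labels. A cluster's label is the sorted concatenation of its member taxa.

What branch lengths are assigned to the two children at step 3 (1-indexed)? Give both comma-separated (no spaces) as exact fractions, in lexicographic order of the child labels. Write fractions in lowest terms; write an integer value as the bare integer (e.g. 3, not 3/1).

31/16,161/16

1. join E+Q (d=8, Q=-127) ⇒ EQ; edges |E|=5/8, |Q|=59/8
  updated: d(A,EQ)=29/2, d(B,EQ)=15/2, d(EQ,G)=39/2, d(EQ,I)=14
2. join A+I (d=9, Q=-137/2) ⇒ AI; edges |A|=61/12, |I|=47/12
  updated: d(AI,B)=7/2, d(AI,EQ)=39/4, d(AI,G)=12
3. join AI+G (d=12, Q=-171/4) ⇒ AGI; edges |AI|=31/16, |G|=161/16
  updated: d(AGI,B)=3/4, d(AGI,EQ)=69/8
4. join AGI+B (d=3/4, Q=-135/8) ⇒ ABGI; edges |AGI|=15/16, |B|=-3/16
  updated: d(ABGI,EQ)=123/16
5. join ABGI+EQ (d=123/16) ⇒ ABEGIQ; edges |ABGI|=123/32, |EQ|=123/32
final tree: ((((A:61/12,I:47/12):31/16,G:161/16):15/16,B:-3/16):123/32,(E:5/8,Q:59/8):123/32)
total length: 599/16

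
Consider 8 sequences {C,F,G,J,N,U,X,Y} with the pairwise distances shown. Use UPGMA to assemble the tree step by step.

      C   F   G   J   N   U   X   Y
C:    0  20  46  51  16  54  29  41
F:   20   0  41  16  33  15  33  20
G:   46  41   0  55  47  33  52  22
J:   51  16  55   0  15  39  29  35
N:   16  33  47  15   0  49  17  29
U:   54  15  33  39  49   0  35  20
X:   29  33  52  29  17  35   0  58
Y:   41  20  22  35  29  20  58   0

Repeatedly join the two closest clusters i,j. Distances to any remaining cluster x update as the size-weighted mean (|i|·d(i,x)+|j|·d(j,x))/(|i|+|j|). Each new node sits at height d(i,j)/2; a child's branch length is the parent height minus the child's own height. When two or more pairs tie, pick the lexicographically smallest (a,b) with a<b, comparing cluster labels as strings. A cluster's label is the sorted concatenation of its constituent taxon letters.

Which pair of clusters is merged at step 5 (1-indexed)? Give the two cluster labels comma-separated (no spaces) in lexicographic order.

C,JNX

iteration 1: select F,U (d=15); attach at lengths (15/2, 15/2); label the merged cluster FU
  updated: d(C,FU)=37, d(FU,G)=37, d(FU,J)=55/2, d(FU,N)=41, d(FU,X)=34, d(FU,Y)=20
iteration 2: select J,N (d=15); attach at lengths (15/2, 15/2); label the merged cluster JN
  updated: d(C,JN)=67/2, d(FU,JN)=137/4, d(G,JN)=51, d(JN,X)=23, d(JN,Y)=32
iteration 3: select FU,Y (d=20); attach at lengths (5/2, 10); label the merged cluster FUY
  updated: d(C,FUY)=115/3, d(FUY,G)=32, d(FUY,JN)=67/2, d(FUY,X)=42
iteration 4: select JN,X (d=23); attach at lengths (4, 23/2); label the merged cluster JNX
  updated: d(C,JNX)=32, d(FUY,JNX)=109/3, d(G,JNX)=154/3
iteration 5: select C,JNX (d=32); attach at lengths (16, 9/2); label the merged cluster CJNX
  updated: d(CJNX,FUY)=221/6, d(CJNX,G)=50
iteration 6: select FUY,G (d=32); attach at lengths (6, 16); label the merged cluster FGUY
  updated: d(CJNX,FGUY)=321/8
iteration 7: select CJNX,FGUY (d=321/8); attach at lengths (65/16, 65/16); label the merged cluster CFGJNUXY
final tree: ((C:16,((J:15/2,N:15/2):4,X:23/2):9/2):65/16,(((F:15/2,U:15/2):5/2,Y:10):6,G:16):65/16)
total length: 869/8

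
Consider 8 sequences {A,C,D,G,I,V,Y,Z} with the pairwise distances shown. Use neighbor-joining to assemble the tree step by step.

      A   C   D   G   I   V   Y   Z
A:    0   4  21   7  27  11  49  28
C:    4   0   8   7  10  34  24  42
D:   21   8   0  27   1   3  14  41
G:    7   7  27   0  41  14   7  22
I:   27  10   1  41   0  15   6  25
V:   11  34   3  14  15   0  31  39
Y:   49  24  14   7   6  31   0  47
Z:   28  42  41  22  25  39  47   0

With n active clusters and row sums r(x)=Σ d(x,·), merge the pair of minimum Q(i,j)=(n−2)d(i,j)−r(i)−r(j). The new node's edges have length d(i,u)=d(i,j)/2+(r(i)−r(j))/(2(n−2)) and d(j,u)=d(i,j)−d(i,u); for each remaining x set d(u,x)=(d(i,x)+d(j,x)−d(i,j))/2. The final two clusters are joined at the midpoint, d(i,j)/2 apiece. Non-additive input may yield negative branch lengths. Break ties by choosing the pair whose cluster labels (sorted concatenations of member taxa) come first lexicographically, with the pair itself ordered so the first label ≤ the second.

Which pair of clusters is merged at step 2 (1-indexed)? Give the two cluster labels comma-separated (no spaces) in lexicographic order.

iteration 1: select I,Y (d=6, Q=-267); attach at lengths (-17/12, 89/12); label the merged cluster IY
  updated: d(A,IY)=35, d(C,IY)=14, d(D,IY)=9/2, d(G,IY)=21, d(IY,V)=20, d(IY,Z)=33
iteration 2: select D,V (d=3, Q=-421/2); attach at lengths (-3/20, 63/20); label the merged cluster DV
  updated: d(A,DV)=29/2, d(C,DV)=39/2, d(DV,G)=19, d(DV,IY)=43/4, d(DV,Z)=77/2
iteration 3: select DV,IY (d=43/4, Q=-173); attach at lengths (63/16, 109/16); label the merged cluster DIVY
  updated: d(A,DIVY)=155/8, d(C,DIVY)=91/8, d(DIVY,G)=117/8, d(DIVY,Z)=243/8
iteration 4: select A,C (d=4, Q=-443/4); attach at lengths (1, 3); label the merged cluster AC
  updated: d(AC,DIVY)=107/8, d(AC,G)=5, d(AC,Z)=33
iteration 5: select AC,DIVY (d=107/8, Q=-83); attach at lengths (79/16, 135/16); label the merged cluster ACDIVY
  updated: d(ACDIVY,G)=25/8, d(ACDIVY,Z)=25
iteration 6: select ACDIVY,G (d=25/8, Q=-401/8); attach at lengths (49/16, 1/16); label the merged cluster ACDGIVY
  updated: d(ACDGIVY,Z)=351/16
iteration 7: select ACDGIVY,Z (d=351/16); attach at lengths (351/32, 351/32); label the merged cluster ACDGIVYZ
final tree: ((((A:1,C:3):79/16,((D:-3/20,V:63/20):63/16,(I:-17/12,Y:89/12):109/16):135/16):49/16,G:1/16):351/32,Z:351/32)
total length: 995/16

D,V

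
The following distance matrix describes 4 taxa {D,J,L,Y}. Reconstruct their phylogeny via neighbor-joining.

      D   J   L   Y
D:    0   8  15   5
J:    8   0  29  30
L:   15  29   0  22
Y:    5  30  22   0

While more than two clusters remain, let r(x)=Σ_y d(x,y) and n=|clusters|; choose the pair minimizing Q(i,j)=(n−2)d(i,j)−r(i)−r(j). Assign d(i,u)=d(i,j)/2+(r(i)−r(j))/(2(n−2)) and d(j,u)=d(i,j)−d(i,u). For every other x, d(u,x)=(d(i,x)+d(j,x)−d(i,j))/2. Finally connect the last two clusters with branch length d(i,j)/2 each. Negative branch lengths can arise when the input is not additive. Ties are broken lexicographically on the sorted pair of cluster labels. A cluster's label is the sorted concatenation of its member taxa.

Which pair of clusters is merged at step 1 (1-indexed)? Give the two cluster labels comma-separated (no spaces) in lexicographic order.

D,J

step 1: merge (D,J) at d=8, Q=-79; branch lengths D→-23/4, J→55/4; new cluster DJ
  updated: d(DJ,L)=18, d(DJ,Y)=27/2
step 2: merge (DJ,L) at d=18, Q=-107/2; branch lengths DJ→19/4, L→53/4; new cluster DJL
  updated: d(DJL,Y)=35/4
step 3: merge (DJL,Y) at d=35/4; branch lengths DJL→35/8, Y→35/8; new cluster DJLY
final tree: (((D:-23/4,J:55/4):19/4,L:53/4):35/8,Y:35/8)
total length: 139/4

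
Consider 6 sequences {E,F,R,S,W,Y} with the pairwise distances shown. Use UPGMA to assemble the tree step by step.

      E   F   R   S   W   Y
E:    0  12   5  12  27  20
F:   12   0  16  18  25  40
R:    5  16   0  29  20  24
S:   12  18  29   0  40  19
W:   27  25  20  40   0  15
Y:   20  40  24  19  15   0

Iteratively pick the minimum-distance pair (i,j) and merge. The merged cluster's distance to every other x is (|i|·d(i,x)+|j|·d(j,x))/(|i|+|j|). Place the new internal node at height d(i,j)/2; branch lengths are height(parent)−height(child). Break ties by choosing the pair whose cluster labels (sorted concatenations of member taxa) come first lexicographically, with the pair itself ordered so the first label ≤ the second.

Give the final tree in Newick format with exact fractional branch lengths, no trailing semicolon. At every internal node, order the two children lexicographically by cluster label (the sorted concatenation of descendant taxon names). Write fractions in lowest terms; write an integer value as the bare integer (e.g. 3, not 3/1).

((((E:5/2,R:5/2):9/2,F:7):17/6,S:59/6):173/48,(W:15/2,Y:15/2):95/16)

step 1: merge (E,R) at d=5; branch lengths E→5/2, R→5/2; new cluster ER
  updated: d(ER,F)=14, d(ER,S)=41/2, d(ER,W)=47/2, d(ER,Y)=22
step 2: merge (ER,F) at d=14; branch lengths ER→9/2, F→7; new cluster EFR
  updated: d(EFR,S)=59/3, d(EFR,W)=24, d(EFR,Y)=28
step 3: merge (W,Y) at d=15; branch lengths W→15/2, Y→15/2; new cluster WY
  updated: d(EFR,WY)=26, d(S,WY)=59/2
step 4: merge (EFR,S) at d=59/3; branch lengths EFR→17/6, S→59/6; new cluster EFRS
  updated: d(EFRS,WY)=215/8
step 5: merge (EFRS,WY) at d=215/8; branch lengths EFRS→173/48, WY→95/16; new cluster EFRSWY
final tree: ((((E:5/2,R:5/2):9/2,F:7):17/6,S:59/6):173/48,(W:15/2,Y:15/2):95/16)
total length: 1289/24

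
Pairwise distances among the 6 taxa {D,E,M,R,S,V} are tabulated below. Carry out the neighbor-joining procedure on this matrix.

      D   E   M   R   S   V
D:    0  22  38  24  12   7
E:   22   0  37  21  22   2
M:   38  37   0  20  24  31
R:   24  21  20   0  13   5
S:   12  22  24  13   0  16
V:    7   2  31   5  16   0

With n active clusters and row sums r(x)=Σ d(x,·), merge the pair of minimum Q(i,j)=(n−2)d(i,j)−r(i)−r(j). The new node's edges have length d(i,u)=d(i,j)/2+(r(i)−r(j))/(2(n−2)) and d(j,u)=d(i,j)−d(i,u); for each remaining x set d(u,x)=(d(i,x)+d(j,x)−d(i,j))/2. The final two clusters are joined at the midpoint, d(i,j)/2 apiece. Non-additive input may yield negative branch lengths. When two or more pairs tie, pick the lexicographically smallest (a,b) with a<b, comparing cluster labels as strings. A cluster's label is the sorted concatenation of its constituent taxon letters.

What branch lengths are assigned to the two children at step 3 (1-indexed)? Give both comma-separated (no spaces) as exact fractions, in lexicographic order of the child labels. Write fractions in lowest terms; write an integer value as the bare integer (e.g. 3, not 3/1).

59/8,49/8

step 1: merge (E,V) at d=2, Q=-157; branch lengths E→51/8, V→-35/8; new cluster EV
  updated: d(D,EV)=27/2, d(EV,M)=33, d(EV,R)=12, d(EV,S)=18
step 2: merge (M,R) at d=20, Q=-124; branch lengths M→53/3, R→7/3; new cluster MR
  updated: d(D,MR)=21, d(EV,MR)=25/2, d(MR,S)=17/2
step 3: merge (D,EV) at d=27/2, Q=-127/2; branch lengths D→59/8, EV→49/8; new cluster DEV
  updated: d(DEV,MR)=10, d(DEV,S)=33/4
step 4: merge (DEV,MR) at d=10, Q=-107/4; branch lengths DEV→39/8, MR→41/8; new cluster DEMRV
  updated: d(DEMRV,S)=27/8
step 5: merge (DEMRV,S) at d=27/8; branch lengths DEMRV→27/16, S→27/16; new cluster DEMRSV
final tree: (((D:59/8,(E:51/8,V:-35/8):49/8):39/8,(M:53/3,R:7/3):41/8):27/16,S:27/16)
total length: 391/8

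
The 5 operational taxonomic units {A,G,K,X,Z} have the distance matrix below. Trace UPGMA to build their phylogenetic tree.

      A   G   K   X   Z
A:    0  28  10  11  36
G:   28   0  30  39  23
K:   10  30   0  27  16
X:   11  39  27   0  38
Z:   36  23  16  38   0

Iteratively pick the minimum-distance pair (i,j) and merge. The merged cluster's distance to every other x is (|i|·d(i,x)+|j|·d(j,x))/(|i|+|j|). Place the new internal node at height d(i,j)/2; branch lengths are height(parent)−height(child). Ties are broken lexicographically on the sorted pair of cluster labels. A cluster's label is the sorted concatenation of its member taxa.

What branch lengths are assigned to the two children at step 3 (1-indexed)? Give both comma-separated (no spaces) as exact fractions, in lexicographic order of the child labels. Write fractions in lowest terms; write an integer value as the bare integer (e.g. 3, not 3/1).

23/2,23/2

iteration 1: select A,K (d=10); attach at lengths (5, 5); label the merged cluster AK
  updated: d(AK,G)=29, d(AK,X)=19, d(AK,Z)=26
iteration 2: select AK,X (d=19); attach at lengths (9/2, 19/2); label the merged cluster AKX
  updated: d(AKX,G)=97/3, d(AKX,Z)=30
iteration 3: select G,Z (d=23); attach at lengths (23/2, 23/2); label the merged cluster GZ
  updated: d(AKX,GZ)=187/6
iteration 4: select AKX,GZ (d=187/6); attach at lengths (73/12, 49/12); label the merged cluster AGKXZ
final tree: (((A:5,K:5):9/2,X:19/2):73/12,(G:23/2,Z:23/2):49/12)
total length: 343/6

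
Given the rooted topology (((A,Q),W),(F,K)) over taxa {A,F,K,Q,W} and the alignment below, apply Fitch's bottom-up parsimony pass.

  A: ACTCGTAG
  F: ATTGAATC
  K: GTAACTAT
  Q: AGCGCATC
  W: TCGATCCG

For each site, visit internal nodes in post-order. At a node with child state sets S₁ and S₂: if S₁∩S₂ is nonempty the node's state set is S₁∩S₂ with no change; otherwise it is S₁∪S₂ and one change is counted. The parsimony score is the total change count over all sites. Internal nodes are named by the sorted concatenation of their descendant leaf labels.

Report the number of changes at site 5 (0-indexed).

[col 0] AQ: children A:{A}, Q:{A} ∩→ {A}; cost 0
[col 0] AQW: children AQ:{A}, W:{T} ∪→ {A,T}; cost 1
[col 0] FK: children F:{A}, K:{G} ∪→ {A,G}; cost 1
[col 0] AFKQW: children AQW:{A,T}, FK:{A,G} ∩→ {A}; cost 0
[col 1] AQ: children A:{C}, Q:{G} ∪→ {C,G}; cost 1
[col 1] AQW: children AQ:{C,G}, W:{C} ∩→ {C}; cost 0
[col 1] FK: children F:{T}, K:{T} ∩→ {T}; cost 0
[col 1] AFKQW: children AQW:{C}, FK:{T} ∪→ {C,T}; cost 1
[col 2] AQ: children A:{T}, Q:{C} ∪→ {C,T}; cost 1
[col 2] AQW: children AQ:{C,T}, W:{G} ∪→ {C,G,T}; cost 1
[col 2] FK: children F:{T}, K:{A} ∪→ {A,T}; cost 1
[col 2] AFKQW: children AQW:{C,G,T}, FK:{A,T} ∩→ {T}; cost 0
[col 3] AQ: children A:{C}, Q:{G} ∪→ {C,G}; cost 1
[col 3] AQW: children AQ:{C,G}, W:{A} ∪→ {A,C,G}; cost 1
[col 3] FK: children F:{G}, K:{A} ∪→ {A,G}; cost 1
[col 3] AFKQW: children AQW:{A,C,G}, FK:{A,G} ∩→ {A,G}; cost 0
[col 4] AQ: children A:{G}, Q:{C} ∪→ {C,G}; cost 1
[col 4] AQW: children AQ:{C,G}, W:{T} ∪→ {C,G,T}; cost 1
[col 4] FK: children F:{A}, K:{C} ∪→ {A,C}; cost 1
[col 4] AFKQW: children AQW:{C,G,T}, FK:{A,C} ∩→ {C}; cost 0
[col 5] AQ: children A:{T}, Q:{A} ∪→ {A,T}; cost 1
[col 5] AQW: children AQ:{A,T}, W:{C} ∪→ {A,C,T}; cost 1
[col 5] FK: children F:{A}, K:{T} ∪→ {A,T}; cost 1
[col 5] AFKQW: children AQW:{A,C,T}, FK:{A,T} ∩→ {A,T}; cost 0
[col 6] AQ: children A:{A}, Q:{T} ∪→ {A,T}; cost 1
[col 6] AQW: children AQ:{A,T}, W:{C} ∪→ {A,C,T}; cost 1
[col 6] FK: children F:{T}, K:{A} ∪→ {A,T}; cost 1
[col 6] AFKQW: children AQW:{A,C,T}, FK:{A,T} ∩→ {A,T}; cost 0
[col 7] AQ: children A:{G}, Q:{C} ∪→ {C,G}; cost 1
[col 7] AQW: children AQ:{C,G}, W:{G} ∩→ {G}; cost 0
[col 7] FK: children F:{C}, K:{T} ∪→ {C,T}; cost 1
[col 7] AFKQW: children AQW:{G}, FK:{C,T} ∪→ {C,G,T}; cost 1
per-site changes: [2, 2, 3, 3, 3, 3, 3, 3]; total = 22

3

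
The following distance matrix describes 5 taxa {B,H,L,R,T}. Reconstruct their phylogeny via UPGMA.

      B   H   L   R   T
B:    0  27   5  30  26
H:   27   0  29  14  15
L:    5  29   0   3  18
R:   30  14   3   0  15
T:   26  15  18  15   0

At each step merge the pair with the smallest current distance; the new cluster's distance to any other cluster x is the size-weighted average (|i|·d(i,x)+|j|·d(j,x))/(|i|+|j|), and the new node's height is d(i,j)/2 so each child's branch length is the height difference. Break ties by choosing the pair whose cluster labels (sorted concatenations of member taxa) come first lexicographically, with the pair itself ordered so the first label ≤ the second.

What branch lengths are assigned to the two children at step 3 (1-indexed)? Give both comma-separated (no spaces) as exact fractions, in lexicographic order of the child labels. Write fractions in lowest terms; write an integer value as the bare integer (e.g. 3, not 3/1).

step 1: merge (L,R) at d=3; branch lengths L→3/2, R→3/2; new cluster LR
  updated: d(B,LR)=35/2, d(H,LR)=43/2, d(LR,T)=33/2
step 2: merge (H,T) at d=15; branch lengths H→15/2, T→15/2; new cluster HT
  updated: d(B,HT)=53/2, d(HT,LR)=19
step 3: merge (B,LR) at d=35/2; branch lengths B→35/4, LR→29/4; new cluster BLR
  updated: d(BLR,HT)=43/2
step 4: merge (BLR,HT) at d=43/2; branch lengths BLR→2, HT→13/4; new cluster BHLRT
final tree: ((B:35/4,(L:3/2,R:3/2):29/4):2,(H:15/2,T:15/2):13/4)
total length: 157/4

35/4,29/4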